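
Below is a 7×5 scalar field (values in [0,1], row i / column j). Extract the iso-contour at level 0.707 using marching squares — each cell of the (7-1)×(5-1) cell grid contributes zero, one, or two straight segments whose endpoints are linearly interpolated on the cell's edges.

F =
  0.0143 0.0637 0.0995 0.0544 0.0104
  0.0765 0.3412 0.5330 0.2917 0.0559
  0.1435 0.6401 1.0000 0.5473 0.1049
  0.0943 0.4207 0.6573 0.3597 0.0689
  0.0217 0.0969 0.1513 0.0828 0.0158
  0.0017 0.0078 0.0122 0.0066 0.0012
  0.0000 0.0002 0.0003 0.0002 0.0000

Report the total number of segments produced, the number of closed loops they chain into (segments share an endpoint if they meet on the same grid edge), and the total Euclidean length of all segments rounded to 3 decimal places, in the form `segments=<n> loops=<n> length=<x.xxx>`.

segments=4 loops=1 length=4.182

cell (1,1): code 0100 → (1.373,2.000)–(2.000,1.186)
cell (1,2): code 1000 → (2.000,2.647)–(1.373,2.000)
cell (2,1): code 0010 → (2.000,1.186)–(2.855,2.000)
cell (2,2): code 0001 → (2.855,2.000)–(2.000,2.647)
total: 4 segments, chained into 1 closed loop(s), length Σ = 4.182145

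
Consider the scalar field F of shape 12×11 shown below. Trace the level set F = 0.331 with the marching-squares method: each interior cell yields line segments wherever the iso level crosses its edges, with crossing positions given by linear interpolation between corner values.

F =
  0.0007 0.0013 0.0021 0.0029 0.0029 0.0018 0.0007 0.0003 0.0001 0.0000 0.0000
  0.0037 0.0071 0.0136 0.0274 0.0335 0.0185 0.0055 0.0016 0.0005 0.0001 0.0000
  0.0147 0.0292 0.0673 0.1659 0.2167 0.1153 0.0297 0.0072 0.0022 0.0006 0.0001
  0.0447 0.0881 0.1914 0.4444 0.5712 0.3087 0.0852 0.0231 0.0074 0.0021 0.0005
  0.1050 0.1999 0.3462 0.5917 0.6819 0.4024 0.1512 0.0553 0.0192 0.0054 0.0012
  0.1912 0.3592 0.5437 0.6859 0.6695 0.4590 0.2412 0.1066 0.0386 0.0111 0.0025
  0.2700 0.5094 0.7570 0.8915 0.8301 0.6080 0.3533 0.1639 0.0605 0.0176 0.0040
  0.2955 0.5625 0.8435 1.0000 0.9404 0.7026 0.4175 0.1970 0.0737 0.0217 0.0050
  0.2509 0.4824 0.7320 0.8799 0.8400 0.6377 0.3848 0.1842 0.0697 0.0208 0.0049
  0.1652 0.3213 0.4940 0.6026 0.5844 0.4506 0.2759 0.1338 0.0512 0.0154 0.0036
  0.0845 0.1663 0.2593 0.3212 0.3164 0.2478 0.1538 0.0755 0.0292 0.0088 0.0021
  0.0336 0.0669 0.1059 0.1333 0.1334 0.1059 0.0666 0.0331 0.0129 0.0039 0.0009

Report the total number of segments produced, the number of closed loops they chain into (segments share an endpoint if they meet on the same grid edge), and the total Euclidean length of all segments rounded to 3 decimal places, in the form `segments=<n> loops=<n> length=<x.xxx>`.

segments=26 loops=1 length=21.472

cell (2,2): code 0100 → (2.593,3.000)–(3.000,2.552)
cell (2,3): code 1100 → (2.322,4.000)–(2.593,3.000)
cell (2,4): code 1000 → (3.000,4.915)–(2.322,4.000)
cell (3,1): code 0100 → (3.902,2.000)–(4.000,1.896)
cell (3,2): code 1110 → (3.000,2.552)–(3.902,2.000)
cell (3,4): code 1101 → (3.238,5.000)–(3.000,4.915)
cell (3,5): code 1000 → (4.000,5.284)–(3.238,5.000)
cell (4,0): code 0100 → (4.823,1.000)–(5.000,0.832)
cell (4,1): code 1110 → (4.000,1.896)–(4.823,1.000)
cell (4,5): code 1001 → (5.000,5.588)–(4.000,5.284)
cell (5,0): code 0110 → (5.000,0.832)–(6.000,0.255)
cell (5,5): code 1101 → (5.801,6.000)–(5.000,5.588)
cell (5,6): code 1000 → (6.000,6.118)–(5.801,6.000)
cell (6,0): code 0110 → (6.000,0.255)–(7.000,0.133)
cell (6,6): code 1001 → (7.000,6.392)–(6.000,6.118)
cell (7,0): code 0110 → (7.000,0.133)–(8.000,0.346)
cell (7,6): code 1001 → (8.000,6.268)–(7.000,6.392)
cell (8,0): code 0010 → (8.000,0.346)–(8.940,1.000)
cell (8,1): code 0111 → (8.940,1.000)–(9.000,1.056)
cell (8,5): code 1011 → (9.000,5.685)–(8.494,6.000)
cell (8,6): code 0001 → (8.494,6.000)–(8.000,6.268)
cell (9,1): code 0010 → (9.000,1.056)–(9.695,2.000)
cell (9,2): code 0011 → (9.695,2.000)–(9.965,3.000)
cell (9,3): code 0011 → (9.965,3.000)–(9.946,4.000)
cell (9,4): code 0011 → (9.946,4.000)–(9.590,5.000)
cell (9,5): code 0001 → (9.590,5.000)–(9.000,5.685)
total: 26 segments, chained into 1 closed loop(s), length Σ = 21.471855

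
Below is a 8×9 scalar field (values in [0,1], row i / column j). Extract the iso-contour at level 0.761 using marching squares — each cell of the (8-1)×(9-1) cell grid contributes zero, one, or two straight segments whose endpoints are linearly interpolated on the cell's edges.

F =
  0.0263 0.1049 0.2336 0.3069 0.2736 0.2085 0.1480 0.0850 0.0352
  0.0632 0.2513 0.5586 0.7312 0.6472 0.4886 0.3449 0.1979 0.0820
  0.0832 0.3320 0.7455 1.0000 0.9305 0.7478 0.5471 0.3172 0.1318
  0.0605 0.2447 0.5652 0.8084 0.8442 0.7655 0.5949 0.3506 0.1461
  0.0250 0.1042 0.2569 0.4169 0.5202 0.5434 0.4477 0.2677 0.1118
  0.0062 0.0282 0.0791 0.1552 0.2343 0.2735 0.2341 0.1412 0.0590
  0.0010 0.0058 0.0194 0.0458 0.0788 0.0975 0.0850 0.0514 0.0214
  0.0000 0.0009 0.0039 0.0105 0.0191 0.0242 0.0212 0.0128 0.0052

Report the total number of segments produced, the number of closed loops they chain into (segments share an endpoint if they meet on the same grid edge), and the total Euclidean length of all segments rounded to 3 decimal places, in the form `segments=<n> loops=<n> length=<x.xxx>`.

segments=10 loops=1 length=7.989

cell (1,2): code 0100 → (1.111,3.000)–(2.000,2.061)
cell (1,3): code 1100 → (1.402,4.000)–(1.111,3.000)
cell (1,4): code 1000 → (2.000,4.928)–(1.402,4.000)
cell (2,2): code 0110 → (2.000,2.061)–(3.000,2.805)
cell (2,4): code 1101 → (2.746,5.000)–(2.000,4.928)
cell (2,5): code 1000 → (3.000,5.026)–(2.746,5.000)
cell (3,2): code 0010 → (3.000,2.805)–(3.121,3.000)
cell (3,3): code 0011 → (3.121,3.000)–(3.257,4.000)
cell (3,4): code 0011 → (3.257,4.000)–(3.020,5.000)
cell (3,5): code 0001 → (3.020,5.000)–(3.000,5.026)
total: 10 segments, chained into 1 closed loop(s), length Σ = 7.989463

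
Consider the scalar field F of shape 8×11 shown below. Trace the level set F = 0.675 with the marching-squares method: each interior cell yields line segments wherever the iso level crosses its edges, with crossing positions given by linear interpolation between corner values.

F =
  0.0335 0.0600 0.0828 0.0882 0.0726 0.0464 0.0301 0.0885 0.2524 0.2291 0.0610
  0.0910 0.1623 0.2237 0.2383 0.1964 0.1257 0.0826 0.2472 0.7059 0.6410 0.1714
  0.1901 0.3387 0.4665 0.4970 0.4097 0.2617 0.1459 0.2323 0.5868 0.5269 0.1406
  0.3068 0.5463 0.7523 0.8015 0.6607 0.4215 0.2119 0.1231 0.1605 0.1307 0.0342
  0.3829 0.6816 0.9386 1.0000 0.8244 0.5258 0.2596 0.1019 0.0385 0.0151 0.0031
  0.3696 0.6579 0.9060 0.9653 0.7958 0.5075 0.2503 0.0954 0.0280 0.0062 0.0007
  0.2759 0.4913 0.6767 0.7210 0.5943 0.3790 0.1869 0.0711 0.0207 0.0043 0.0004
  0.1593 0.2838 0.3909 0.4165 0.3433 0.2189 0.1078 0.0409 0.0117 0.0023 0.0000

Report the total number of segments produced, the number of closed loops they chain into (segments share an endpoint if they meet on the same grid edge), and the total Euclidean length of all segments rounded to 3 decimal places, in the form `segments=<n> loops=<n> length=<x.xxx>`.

segments=20 loops=2 length=12.482

cell (0,7): code 0100 → (0.932,8.000)–(1.000,7.933)
cell (0,8): code 1000 → (1.000,8.476)–(0.932,8.000)
cell (1,7): code 0010 → (1.000,7.933)–(1.259,8.000)
cell (1,8): code 0001 → (1.259,8.000)–(1.000,8.476)
cell (2,1): code 0100 → (2.730,2.000)–(3.000,1.625)
cell (2,2): code 1100 → (2.585,3.000)–(2.730,2.000)
cell (2,3): code 1000 → (3.000,3.898)–(2.585,3.000)
cell (3,0): code 0100 → (3.951,1.000)–(4.000,0.978)
cell (3,1): code 1110 → (3.000,1.625)–(3.951,1.000)
cell (3,3): code 1101 → (3.087,4.000)–(3.000,3.898)
cell (3,4): code 1000 → (4.000,4.500)–(3.087,4.000)
cell (4,0): code 0010 → (4.000,0.978)–(4.278,1.000)
cell (4,1): code 0111 → (4.278,1.000)–(5.000,1.069)
cell (4,4): code 1001 → (5.000,4.419)–(4.000,4.500)
cell (5,1): code 0110 → (5.000,1.069)–(6.000,1.991)
cell (5,3): code 1011 → (6.000,3.363)–(5.600,4.000)
cell (5,4): code 0001 → (5.600,4.000)–(5.000,4.419)
cell (6,1): code 0010 → (6.000,1.991)–(6.006,2.000)
cell (6,2): code 0011 → (6.006,2.000)–(6.151,3.000)
cell (6,3): code 0001 → (6.151,3.000)–(6.000,3.363)
total: 20 segments, chained into 2 closed loop(s), length Σ = 12.482272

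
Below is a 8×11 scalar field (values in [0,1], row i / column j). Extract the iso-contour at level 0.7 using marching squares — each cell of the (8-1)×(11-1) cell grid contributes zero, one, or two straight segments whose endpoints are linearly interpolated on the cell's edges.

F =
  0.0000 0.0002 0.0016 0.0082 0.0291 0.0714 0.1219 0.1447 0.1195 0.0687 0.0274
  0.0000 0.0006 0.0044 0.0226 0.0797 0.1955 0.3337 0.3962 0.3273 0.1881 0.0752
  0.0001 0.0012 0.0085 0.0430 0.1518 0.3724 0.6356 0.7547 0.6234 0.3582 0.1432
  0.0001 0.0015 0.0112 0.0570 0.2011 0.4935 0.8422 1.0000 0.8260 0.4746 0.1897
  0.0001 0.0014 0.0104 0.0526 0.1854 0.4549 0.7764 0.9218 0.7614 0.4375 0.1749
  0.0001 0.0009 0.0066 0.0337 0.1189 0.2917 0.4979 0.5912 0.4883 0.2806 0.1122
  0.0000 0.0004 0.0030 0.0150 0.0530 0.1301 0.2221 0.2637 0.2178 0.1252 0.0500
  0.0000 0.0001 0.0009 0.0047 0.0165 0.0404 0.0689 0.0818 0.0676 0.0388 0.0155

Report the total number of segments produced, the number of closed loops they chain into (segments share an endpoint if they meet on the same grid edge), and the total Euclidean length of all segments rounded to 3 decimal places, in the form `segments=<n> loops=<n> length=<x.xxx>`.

segments=12 loops=1 length=8.621

cell (1,6): code 0100 → (1.847,7.000)–(2.000,6.541)
cell (1,7): code 1000 → (2.000,7.417)–(1.847,7.000)
cell (2,5): code 0100 → (2.312,6.000)–(3.000,5.592)
cell (2,6): code 1110 → (2.000,6.541)–(2.312,6.000)
cell (2,7): code 1101 → (2.378,8.000)–(2.000,7.417)
cell (2,8): code 1000 → (3.000,8.359)–(2.378,8.000)
cell (3,5): code 0110 → (3.000,5.592)–(4.000,5.762)
cell (3,8): code 1001 → (4.000,8.190)–(3.000,8.359)
cell (4,5): code 0010 → (4.000,5.762)–(4.274,6.000)
cell (4,6): code 0011 → (4.274,6.000)–(4.671,7.000)
cell (4,7): code 0011 → (4.671,7.000)–(4.225,8.000)
cell (4,8): code 0001 → (4.225,8.000)–(4.000,8.190)
total: 12 segments, chained into 1 closed loop(s), length Σ = 8.621180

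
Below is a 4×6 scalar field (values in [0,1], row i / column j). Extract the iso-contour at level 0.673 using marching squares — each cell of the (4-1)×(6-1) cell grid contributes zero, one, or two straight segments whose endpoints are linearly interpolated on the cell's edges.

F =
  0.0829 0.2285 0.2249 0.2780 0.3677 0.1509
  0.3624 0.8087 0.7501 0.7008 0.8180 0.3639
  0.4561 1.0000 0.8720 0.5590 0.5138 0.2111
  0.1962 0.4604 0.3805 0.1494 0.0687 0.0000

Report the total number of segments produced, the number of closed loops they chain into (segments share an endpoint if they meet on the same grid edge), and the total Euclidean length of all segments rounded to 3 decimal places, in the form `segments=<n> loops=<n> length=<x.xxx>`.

segments=12 loops=1 length=10.042

cell (0,0): code 0100 → (0.766,1.000)–(1.000,0.696)
cell (0,1): code 1100 → (0.853,2.000)–(0.766,1.000)
cell (0,2): code 1100 → (0.934,3.000)–(0.853,2.000)
cell (0,3): code 1100 → (0.678,4.000)–(0.934,3.000)
cell (0,4): code 1000 → (1.000,4.319)–(0.678,4.000)
cell (1,0): code 0110 → (1.000,0.696)–(2.000,0.399)
cell (1,2): code 1011 → (2.000,2.636)–(1.196,3.000)
cell (1,3): code 0011 → (1.196,3.000)–(1.477,4.000)
cell (1,4): code 0001 → (1.477,4.000)–(1.000,4.319)
cell (2,0): code 0010 → (2.000,0.399)–(2.606,1.000)
cell (2,1): code 0011 → (2.606,1.000)–(2.405,2.000)
cell (2,2): code 0001 → (2.405,2.000)–(2.000,2.636)
total: 12 segments, chained into 1 closed loop(s), length Σ = 10.042061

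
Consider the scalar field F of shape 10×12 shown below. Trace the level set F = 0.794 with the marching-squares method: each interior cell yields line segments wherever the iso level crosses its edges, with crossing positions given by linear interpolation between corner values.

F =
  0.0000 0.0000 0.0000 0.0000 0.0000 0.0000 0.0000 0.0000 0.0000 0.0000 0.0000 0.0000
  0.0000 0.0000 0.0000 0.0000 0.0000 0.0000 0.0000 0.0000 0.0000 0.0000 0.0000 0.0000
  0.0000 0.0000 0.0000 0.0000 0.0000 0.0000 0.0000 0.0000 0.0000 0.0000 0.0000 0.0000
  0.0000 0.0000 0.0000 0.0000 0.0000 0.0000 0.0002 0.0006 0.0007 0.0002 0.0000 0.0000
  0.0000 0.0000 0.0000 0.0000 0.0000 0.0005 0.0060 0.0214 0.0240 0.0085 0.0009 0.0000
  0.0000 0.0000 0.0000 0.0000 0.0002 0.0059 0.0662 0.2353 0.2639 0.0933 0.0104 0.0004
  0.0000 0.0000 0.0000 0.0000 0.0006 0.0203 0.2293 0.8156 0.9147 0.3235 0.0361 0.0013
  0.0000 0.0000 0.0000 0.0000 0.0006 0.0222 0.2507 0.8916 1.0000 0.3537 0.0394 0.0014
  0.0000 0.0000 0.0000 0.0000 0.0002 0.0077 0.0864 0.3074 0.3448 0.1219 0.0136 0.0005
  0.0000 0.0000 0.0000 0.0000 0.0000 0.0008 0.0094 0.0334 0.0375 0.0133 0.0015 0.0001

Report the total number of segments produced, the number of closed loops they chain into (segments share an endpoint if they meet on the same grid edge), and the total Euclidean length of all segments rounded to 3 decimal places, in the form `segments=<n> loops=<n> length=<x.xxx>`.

cell (5,6): code 0100 → (5.963,7.000)–(6.000,6.963)
cell (5,7): code 1100 → (5.815,8.000)–(5.963,7.000)
cell (5,8): code 1000 → (6.000,8.204)–(5.815,8.000)
cell (6,6): code 0110 → (6.000,6.963)–(7.000,6.848)
cell (6,8): code 1001 → (7.000,8.319)–(6.000,8.204)
cell (7,6): code 0010 → (7.000,6.848)–(7.167,7.000)
cell (7,7): code 0011 → (7.167,7.000)–(7.314,8.000)
cell (7,8): code 0001 → (7.314,8.000)–(7.000,8.319)
total: 8 segments, chained into 1 closed loop(s), length Σ = 5.036873

segments=8 loops=1 length=5.037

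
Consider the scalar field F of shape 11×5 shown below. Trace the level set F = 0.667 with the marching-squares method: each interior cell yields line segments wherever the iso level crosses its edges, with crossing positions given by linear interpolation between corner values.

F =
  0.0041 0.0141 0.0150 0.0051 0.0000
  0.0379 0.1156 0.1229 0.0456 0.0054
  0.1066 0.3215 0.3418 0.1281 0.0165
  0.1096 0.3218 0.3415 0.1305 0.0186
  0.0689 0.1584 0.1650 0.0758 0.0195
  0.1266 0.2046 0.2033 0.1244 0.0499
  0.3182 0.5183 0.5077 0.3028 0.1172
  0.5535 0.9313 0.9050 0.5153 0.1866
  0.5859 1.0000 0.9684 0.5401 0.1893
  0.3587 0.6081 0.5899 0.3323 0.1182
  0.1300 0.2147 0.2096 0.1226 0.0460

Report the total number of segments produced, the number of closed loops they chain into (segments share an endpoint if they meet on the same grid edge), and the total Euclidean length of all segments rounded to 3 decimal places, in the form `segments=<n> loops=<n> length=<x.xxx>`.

segments=8 loops=1 length=8.048

cell (6,0): code 0100 → (6.360,1.000)–(7.000,0.300)
cell (6,1): code 1100 → (6.401,2.000)–(6.360,1.000)
cell (6,2): code 1000 → (7.000,2.611)–(6.401,2.000)
cell (7,0): code 0110 → (7.000,0.300)–(8.000,0.196)
cell (7,2): code 1001 → (8.000,2.704)–(7.000,2.611)
cell (8,0): code 0010 → (8.000,0.196)–(8.850,1.000)
cell (8,1): code 0011 → (8.850,1.000)–(8.796,2.000)
cell (8,2): code 0001 → (8.796,2.000)–(8.000,2.704)
total: 8 segments, chained into 1 closed loop(s), length Σ = 8.048220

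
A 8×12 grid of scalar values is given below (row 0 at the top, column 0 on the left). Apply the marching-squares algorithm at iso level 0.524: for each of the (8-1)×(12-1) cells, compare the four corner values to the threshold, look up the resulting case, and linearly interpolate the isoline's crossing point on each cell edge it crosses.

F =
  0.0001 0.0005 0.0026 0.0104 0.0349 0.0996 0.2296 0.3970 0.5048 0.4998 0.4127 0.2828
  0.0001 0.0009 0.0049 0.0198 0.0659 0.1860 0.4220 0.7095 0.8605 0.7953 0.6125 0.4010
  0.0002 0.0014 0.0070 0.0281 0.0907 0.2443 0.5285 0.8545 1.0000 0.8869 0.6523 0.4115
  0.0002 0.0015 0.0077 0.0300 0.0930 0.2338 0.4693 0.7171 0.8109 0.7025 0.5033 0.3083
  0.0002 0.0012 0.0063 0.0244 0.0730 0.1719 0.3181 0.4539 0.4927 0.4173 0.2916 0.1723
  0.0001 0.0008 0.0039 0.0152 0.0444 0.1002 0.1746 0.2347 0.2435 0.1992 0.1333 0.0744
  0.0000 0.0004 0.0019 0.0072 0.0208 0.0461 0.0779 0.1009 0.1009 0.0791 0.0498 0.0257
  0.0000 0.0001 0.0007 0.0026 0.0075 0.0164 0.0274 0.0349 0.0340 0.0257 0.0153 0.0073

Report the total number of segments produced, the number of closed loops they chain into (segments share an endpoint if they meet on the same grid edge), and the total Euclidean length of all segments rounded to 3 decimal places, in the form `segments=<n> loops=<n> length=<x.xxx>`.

cell (0,6): code 0100 → (0.406,7.000)–(1.000,6.355)
cell (0,7): code 1100 → (0.054,8.000)–(0.406,7.000)
cell (0,8): code 1100 → (0.082,9.000)–(0.054,8.000)
cell (0,9): code 1100 → (0.557,10.000)–(0.082,9.000)
cell (0,10): code 1000 → (1.000,10.418)–(0.557,10.000)
cell (1,5): code 0100 → (1.958,6.000)–(2.000,5.984)
cell (1,6): code 1110 → (1.000,6.355)–(1.958,6.000)
cell (1,10): code 1001 → (2.000,10.533)–(1.000,10.418)
cell (2,5): code 0010 → (2.000,5.984)–(2.076,6.000)
cell (2,6): code 0111 → (2.076,6.000)–(3.000,6.221)
cell (2,9): code 1011 → (3.000,9.896)–(2.861,10.000)
cell (2,10): code 0001 → (2.861,10.000)–(2.000,10.533)
cell (3,6): code 0010 → (3.000,6.221)–(3.734,7.000)
cell (3,7): code 0011 → (3.734,7.000)–(3.902,8.000)
cell (3,8): code 0011 → (3.902,8.000)–(3.626,9.000)
cell (3,9): code 0001 → (3.626,9.000)–(3.000,9.896)
total: 16 segments, chained into 1 closed loop(s), length Σ = 13.155227

segments=16 loops=1 length=13.155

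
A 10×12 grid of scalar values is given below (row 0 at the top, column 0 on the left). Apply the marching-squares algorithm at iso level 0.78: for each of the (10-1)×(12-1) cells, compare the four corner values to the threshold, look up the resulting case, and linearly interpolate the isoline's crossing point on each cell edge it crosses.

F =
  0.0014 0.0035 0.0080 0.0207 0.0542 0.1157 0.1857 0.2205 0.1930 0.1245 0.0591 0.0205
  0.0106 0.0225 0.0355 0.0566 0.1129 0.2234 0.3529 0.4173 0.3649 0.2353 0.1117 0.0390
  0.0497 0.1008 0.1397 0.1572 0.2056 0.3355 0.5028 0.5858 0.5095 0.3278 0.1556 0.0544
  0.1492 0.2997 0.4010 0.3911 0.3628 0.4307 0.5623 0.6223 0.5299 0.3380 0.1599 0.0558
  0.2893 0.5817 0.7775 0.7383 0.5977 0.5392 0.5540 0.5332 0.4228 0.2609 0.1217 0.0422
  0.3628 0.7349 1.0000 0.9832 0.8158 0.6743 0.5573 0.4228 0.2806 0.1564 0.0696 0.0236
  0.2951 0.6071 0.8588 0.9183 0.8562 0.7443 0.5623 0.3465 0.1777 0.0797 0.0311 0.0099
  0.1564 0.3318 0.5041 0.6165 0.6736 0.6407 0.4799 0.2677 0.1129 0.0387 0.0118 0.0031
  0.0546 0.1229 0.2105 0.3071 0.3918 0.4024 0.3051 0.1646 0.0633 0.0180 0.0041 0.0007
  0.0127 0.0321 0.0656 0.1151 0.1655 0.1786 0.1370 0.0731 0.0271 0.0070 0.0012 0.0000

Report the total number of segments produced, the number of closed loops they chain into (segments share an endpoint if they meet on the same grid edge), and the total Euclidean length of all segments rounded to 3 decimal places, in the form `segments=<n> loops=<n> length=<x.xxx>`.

cell (4,1): code 0100 → (4.011,2.000)–(5.000,1.170)
cell (4,2): code 1100 → (4.170,3.000)–(4.011,2.000)
cell (4,3): code 1100 → (4.836,4.000)–(4.170,3.000)
cell (4,4): code 1000 → (5.000,4.253)–(4.836,4.000)
cell (5,1): code 0110 → (5.000,1.170)–(6.000,1.687)
cell (5,4): code 1001 → (6.000,4.681)–(5.000,4.253)
cell (6,1): code 0010 → (6.000,1.687)–(6.222,2.000)
cell (6,2): code 0011 → (6.222,2.000)–(6.458,3.000)
cell (6,3): code 0011 → (6.458,3.000)–(6.417,4.000)
cell (6,4): code 0001 → (6.417,4.000)–(6.000,4.681)
total: 10 segments, chained into 1 closed loop(s), length Σ = 9.230526

segments=10 loops=1 length=9.231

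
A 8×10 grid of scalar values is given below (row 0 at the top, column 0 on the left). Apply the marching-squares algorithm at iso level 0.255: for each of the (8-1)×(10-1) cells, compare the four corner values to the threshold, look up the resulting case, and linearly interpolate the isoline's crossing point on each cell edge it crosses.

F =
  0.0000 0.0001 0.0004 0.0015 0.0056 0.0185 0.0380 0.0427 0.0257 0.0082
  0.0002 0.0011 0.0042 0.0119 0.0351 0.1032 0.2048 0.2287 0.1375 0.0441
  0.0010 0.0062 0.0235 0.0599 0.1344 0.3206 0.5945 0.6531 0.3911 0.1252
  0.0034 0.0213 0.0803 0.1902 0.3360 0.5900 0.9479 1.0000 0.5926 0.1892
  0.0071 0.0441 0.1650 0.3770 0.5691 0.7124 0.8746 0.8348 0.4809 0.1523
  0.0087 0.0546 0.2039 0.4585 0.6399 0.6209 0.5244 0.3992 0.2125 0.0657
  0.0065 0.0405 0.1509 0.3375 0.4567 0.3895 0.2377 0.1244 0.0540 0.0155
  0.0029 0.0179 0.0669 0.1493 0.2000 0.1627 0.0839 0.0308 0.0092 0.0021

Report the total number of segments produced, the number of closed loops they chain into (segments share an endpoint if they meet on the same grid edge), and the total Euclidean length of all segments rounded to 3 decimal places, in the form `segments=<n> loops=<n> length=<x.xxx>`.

segments=22 loops=1 length=18.862

cell (1,4): code 0100 → (1.698,5.000)–(2.000,4.648)
cell (1,5): code 1100 → (1.129,6.000)–(1.698,5.000)
cell (1,6): code 1100 → (1.062,7.000)–(1.129,6.000)
cell (1,7): code 1100 → (1.463,8.000)–(1.062,7.000)
cell (1,8): code 1000 → (2.000,8.512)–(1.463,8.000)
cell (2,3): code 0100 → (2.598,4.000)–(3.000,3.444)
cell (2,4): code 1110 → (2.000,4.648)–(2.598,4.000)
cell (2,8): code 1001 → (3.000,8.837)–(2.000,8.512)
cell (3,2): code 0100 → (3.347,3.000)–(4.000,2.425)
cell (3,3): code 1110 → (3.000,3.444)–(3.347,3.000)
cell (3,8): code 1001 → (4.000,8.687)–(3.000,8.837)
cell (4,2): code 0110 → (4.000,2.425)–(5.000,2.201)
cell (4,7): code 1011 → (5.000,7.772)–(4.842,8.000)
cell (4,8): code 0001 → (4.842,8.000)–(4.000,8.687)
cell (5,2): code 0110 → (5.000,2.201)–(6.000,2.558)
cell (5,5): code 1011 → (6.000,5.886)–(5.940,6.000)
cell (5,6): code 0011 → (5.940,6.000)–(5.525,7.000)
cell (5,7): code 0001 → (5.525,7.000)–(5.000,7.772)
cell (6,2): code 0010 → (6.000,2.558)–(6.438,3.000)
cell (6,3): code 0011 → (6.438,3.000)–(6.786,4.000)
cell (6,4): code 0011 → (6.786,4.000)–(6.593,5.000)
cell (6,5): code 0001 → (6.593,5.000)–(6.000,5.886)
total: 22 segments, chained into 1 closed loop(s), length Σ = 18.862005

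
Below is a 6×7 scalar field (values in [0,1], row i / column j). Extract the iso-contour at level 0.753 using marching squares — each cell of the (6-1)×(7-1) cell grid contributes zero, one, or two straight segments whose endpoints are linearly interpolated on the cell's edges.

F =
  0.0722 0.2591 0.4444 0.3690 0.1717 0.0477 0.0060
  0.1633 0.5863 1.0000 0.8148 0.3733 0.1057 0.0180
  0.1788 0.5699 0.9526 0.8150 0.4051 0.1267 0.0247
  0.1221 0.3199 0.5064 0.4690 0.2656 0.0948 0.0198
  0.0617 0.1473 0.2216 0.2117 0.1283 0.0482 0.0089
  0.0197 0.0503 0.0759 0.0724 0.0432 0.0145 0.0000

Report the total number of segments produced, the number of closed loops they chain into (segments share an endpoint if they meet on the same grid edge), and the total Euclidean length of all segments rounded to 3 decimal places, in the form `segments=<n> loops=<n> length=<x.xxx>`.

segments=8 loops=1 length=5.947

cell (0,1): code 0100 → (0.555,2.000)–(1.000,1.403)
cell (0,2): code 1100 → (0.861,3.000)–(0.555,2.000)
cell (0,3): code 1000 → (1.000,3.140)–(0.861,3.000)
cell (1,1): code 0110 → (1.000,1.403)–(2.000,1.478)
cell (1,3): code 1001 → (2.000,3.151)–(1.000,3.140)
cell (2,1): code 0010 → (2.000,1.478)–(2.447,2.000)
cell (2,2): code 0011 → (2.447,2.000)–(2.179,3.000)
cell (2,3): code 0001 → (2.179,3.000)–(2.000,3.151)
total: 8 segments, chained into 1 closed loop(s), length Σ = 5.946988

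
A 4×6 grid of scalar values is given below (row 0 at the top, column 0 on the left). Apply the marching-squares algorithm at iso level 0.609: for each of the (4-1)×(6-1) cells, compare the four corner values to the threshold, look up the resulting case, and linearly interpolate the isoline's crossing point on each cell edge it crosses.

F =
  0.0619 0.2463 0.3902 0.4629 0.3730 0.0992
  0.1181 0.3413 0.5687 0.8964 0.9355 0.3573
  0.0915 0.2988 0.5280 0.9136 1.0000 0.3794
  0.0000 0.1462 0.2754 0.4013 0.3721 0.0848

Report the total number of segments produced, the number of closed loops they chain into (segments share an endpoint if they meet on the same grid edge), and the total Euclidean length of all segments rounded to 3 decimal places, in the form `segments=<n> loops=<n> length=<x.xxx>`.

cell (0,2): code 0100 → (0.337,3.000)–(1.000,2.123)
cell (0,3): code 1100 → (0.420,4.000)–(0.337,3.000)
cell (0,4): code 1000 → (1.000,4.565)–(0.420,4.000)
cell (1,2): code 0110 → (1.000,2.123)–(2.000,2.210)
cell (1,4): code 1001 → (2.000,4.630)–(1.000,4.565)
cell (2,2): code 0010 → (2.000,2.210)–(2.595,3.000)
cell (2,3): code 0011 → (2.595,3.000)–(2.623,4.000)
cell (2,4): code 0001 → (2.623,4.000)–(2.000,4.630)
total: 8 segments, chained into 1 closed loop(s), length Σ = 7.793465

segments=8 loops=1 length=7.793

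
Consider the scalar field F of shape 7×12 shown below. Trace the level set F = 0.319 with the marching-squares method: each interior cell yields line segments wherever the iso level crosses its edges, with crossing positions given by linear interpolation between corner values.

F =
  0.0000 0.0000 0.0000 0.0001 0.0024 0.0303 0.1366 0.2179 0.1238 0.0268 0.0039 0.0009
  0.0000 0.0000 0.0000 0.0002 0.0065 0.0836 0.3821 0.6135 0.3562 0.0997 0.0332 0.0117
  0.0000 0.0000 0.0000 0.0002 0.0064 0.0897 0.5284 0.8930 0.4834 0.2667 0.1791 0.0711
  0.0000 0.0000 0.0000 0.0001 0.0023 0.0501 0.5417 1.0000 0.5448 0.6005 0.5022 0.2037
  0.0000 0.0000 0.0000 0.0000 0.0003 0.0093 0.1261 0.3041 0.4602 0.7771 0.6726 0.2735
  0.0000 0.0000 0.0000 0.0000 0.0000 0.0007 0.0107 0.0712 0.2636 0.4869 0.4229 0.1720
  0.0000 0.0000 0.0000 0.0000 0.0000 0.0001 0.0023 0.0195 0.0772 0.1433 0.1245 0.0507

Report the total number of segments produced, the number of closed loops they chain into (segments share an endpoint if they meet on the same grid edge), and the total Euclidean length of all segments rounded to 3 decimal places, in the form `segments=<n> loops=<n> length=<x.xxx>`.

segments=20 loops=1 length=16.202

cell (0,5): code 0100 → (0.743,6.000)–(1.000,5.789)
cell (0,6): code 1100 → (0.256,7.000)–(0.743,6.000)
cell (0,7): code 1100 → (0.840,8.000)–(0.256,7.000)
cell (0,8): code 1000 → (1.000,8.145)–(0.840,8.000)
cell (1,5): code 0110 → (1.000,5.789)–(2.000,5.523)
cell (1,8): code 1001 → (2.000,8.759)–(1.000,8.145)
cell (2,5): code 0110 → (2.000,5.523)–(3.000,5.547)
cell (2,8): code 1101 → (2.157,9.000)–(2.000,8.759)
cell (2,9): code 1100 → (2.433,10.000)–(2.157,9.000)
cell (2,10): code 1000 → (3.000,10.614)–(2.433,10.000)
cell (3,5): code 0010 → (3.000,5.547)–(3.536,6.000)
cell (3,6): code 0011 → (3.536,6.000)–(3.979,7.000)
cell (3,7): code 0111 → (3.979,7.000)–(4.000,7.095)
cell (3,10): code 1001 → (4.000,10.886)–(3.000,10.614)
cell (4,7): code 0010 → (4.000,7.095)–(4.718,8.000)
cell (4,8): code 0111 → (4.718,8.000)–(5.000,8.248)
cell (4,10): code 1001 → (5.000,10.414)–(4.000,10.886)
cell (5,8): code 0010 → (5.000,8.248)–(5.489,9.000)
cell (5,9): code 0011 → (5.489,9.000)–(5.348,10.000)
cell (5,10): code 0001 → (5.348,10.000)–(5.000,10.414)
total: 20 segments, chained into 1 closed loop(s), length Σ = 16.201880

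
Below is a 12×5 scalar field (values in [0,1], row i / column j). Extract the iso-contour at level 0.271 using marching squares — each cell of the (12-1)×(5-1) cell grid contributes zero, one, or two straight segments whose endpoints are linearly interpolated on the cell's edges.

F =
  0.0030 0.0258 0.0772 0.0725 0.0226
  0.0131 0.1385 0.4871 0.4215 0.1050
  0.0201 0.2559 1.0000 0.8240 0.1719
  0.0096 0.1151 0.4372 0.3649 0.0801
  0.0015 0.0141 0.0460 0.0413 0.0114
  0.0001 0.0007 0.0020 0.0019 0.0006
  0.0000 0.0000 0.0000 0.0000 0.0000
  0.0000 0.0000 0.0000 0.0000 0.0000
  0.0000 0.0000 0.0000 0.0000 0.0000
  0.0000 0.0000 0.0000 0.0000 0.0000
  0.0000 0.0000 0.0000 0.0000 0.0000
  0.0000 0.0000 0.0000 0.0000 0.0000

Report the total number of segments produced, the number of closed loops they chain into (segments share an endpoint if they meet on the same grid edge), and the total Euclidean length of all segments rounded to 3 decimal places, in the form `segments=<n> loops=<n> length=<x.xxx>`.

segments=10 loops=1 length=8.935

cell (0,1): code 0100 → (0.473,2.000)–(1.000,1.380)
cell (0,2): code 1100 → (0.569,3.000)–(0.473,2.000)
cell (0,3): code 1000 → (1.000,3.476)–(0.569,3.000)
cell (1,1): code 0110 → (1.000,1.380)–(2.000,1.020)
cell (1,3): code 1001 → (2.000,3.848)–(1.000,3.476)
cell (2,1): code 0110 → (2.000,1.020)–(3.000,1.484)
cell (2,3): code 1001 → (3.000,3.330)–(2.000,3.848)
cell (3,1): code 0010 → (3.000,1.484)–(3.425,2.000)
cell (3,2): code 0011 → (3.425,2.000)–(3.290,3.000)
cell (3,3): code 0001 → (3.290,3.000)–(3.000,3.330)
total: 10 segments, chained into 1 closed loop(s), length Σ = 8.935445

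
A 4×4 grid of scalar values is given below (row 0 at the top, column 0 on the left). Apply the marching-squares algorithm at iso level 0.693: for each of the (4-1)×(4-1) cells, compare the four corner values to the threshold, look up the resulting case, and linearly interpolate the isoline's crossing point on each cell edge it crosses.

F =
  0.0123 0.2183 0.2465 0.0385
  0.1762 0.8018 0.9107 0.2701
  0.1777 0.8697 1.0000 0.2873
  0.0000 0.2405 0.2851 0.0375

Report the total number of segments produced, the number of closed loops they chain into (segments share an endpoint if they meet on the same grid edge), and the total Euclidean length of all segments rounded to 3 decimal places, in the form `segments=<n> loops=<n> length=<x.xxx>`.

cell (0,0): code 0100 → (0.814,1.000)–(1.000,0.826)
cell (0,1): code 1100 → (0.672,2.000)–(0.814,1.000)
cell (0,2): code 1000 → (1.000,2.340)–(0.672,2.000)
cell (1,0): code 0110 → (1.000,0.826)–(2.000,0.745)
cell (1,2): code 1001 → (2.000,2.431)–(1.000,2.340)
cell (2,0): code 0010 → (2.000,0.745)–(2.281,1.000)
cell (2,1): code 0011 → (2.281,1.000)–(2.429,2.000)
cell (2,2): code 0001 → (2.429,2.000)–(2.000,2.431)
total: 8 segments, chained into 1 closed loop(s), length Σ = 5.743277

segments=8 loops=1 length=5.743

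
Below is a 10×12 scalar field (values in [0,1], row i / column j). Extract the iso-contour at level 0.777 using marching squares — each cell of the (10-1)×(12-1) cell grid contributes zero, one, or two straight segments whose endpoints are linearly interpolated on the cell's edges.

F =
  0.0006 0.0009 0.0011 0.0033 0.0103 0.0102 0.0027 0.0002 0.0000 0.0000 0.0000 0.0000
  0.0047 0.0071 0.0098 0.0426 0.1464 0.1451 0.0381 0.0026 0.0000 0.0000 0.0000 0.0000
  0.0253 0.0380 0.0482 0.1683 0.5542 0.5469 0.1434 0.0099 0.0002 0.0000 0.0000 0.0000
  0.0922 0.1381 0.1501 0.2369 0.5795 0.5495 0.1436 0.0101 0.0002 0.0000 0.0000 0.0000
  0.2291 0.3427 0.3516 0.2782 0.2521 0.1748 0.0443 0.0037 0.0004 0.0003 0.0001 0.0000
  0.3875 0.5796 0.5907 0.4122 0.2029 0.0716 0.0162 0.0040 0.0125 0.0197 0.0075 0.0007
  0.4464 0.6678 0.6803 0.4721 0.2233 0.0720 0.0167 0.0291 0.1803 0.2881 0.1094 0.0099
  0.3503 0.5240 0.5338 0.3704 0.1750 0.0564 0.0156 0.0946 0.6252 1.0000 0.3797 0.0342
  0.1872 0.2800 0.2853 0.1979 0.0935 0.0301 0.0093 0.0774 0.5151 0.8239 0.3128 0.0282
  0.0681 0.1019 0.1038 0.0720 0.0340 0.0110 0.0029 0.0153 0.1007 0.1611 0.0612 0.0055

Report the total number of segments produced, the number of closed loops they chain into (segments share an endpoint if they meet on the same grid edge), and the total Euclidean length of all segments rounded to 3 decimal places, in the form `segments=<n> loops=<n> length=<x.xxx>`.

segments=6 loops=1 length=3.562

cell (6,8): code 0100 → (6.687,9.000)–(7.000,8.405)
cell (6,9): code 1000 → (7.000,9.360)–(6.687,9.000)
cell (7,8): code 0110 → (7.000,8.405)–(8.000,8.848)
cell (7,9): code 1001 → (8.000,9.092)–(7.000,9.360)
cell (8,8): code 0010 → (8.000,8.848)–(8.071,9.000)
cell (8,9): code 0001 → (8.071,9.000)–(8.000,9.092)
total: 6 segments, chained into 1 closed loop(s), length Σ = 3.561661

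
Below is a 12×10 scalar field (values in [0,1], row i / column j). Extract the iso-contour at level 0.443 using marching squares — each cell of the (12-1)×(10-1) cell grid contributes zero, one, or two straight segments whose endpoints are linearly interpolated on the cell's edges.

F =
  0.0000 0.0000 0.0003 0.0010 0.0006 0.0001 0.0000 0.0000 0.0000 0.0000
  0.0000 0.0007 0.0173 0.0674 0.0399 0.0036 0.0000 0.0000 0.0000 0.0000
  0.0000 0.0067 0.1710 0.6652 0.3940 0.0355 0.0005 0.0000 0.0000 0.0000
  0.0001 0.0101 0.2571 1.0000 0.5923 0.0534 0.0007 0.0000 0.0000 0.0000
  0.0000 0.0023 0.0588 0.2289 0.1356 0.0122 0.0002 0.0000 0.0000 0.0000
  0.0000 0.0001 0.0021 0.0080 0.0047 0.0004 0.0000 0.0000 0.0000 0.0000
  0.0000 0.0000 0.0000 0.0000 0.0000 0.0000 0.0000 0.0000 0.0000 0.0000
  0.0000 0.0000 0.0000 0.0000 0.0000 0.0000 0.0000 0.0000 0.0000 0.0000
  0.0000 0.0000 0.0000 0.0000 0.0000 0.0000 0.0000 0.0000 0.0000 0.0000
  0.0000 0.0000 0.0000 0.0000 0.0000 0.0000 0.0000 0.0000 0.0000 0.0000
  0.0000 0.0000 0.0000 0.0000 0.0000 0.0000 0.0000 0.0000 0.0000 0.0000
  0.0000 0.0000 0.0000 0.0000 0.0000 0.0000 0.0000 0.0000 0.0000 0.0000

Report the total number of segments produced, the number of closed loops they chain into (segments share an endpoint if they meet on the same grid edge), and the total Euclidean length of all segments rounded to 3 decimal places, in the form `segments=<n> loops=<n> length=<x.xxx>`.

cell (1,2): code 0100 → (1.628,3.000)–(2.000,2.550)
cell (1,3): code 1000 → (2.000,3.819)–(1.628,3.000)
cell (2,2): code 0110 → (2.000,2.550)–(3.000,2.250)
cell (2,3): code 1101 → (2.247,4.000)–(2.000,3.819)
cell (2,4): code 1000 → (3.000,4.277)–(2.247,4.000)
cell (3,2): code 0010 → (3.000,2.250)–(3.722,3.000)
cell (3,3): code 0011 → (3.722,3.000)–(3.327,4.000)
cell (3,4): code 0001 → (3.327,4.000)–(3.000,4.277)
total: 8 segments, chained into 1 closed loop(s), length Σ = 6.180472

segments=8 loops=1 length=6.180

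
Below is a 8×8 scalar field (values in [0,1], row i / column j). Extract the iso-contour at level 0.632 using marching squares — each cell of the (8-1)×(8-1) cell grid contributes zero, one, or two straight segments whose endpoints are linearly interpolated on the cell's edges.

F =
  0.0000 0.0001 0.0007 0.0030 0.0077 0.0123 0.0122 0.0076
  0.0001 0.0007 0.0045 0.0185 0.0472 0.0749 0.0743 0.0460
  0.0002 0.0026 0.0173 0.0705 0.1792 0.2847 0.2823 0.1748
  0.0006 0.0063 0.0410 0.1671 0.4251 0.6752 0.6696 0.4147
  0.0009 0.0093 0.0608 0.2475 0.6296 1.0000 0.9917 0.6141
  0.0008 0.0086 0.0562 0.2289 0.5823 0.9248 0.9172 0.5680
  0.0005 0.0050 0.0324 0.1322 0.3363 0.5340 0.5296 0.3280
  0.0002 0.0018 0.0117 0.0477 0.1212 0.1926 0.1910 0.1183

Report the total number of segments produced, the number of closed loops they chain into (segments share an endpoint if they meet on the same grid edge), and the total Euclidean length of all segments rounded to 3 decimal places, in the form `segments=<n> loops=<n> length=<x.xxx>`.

segments=10 loops=1 length=9.214

cell (2,4): code 0100 → (2.889,5.000)–(3.000,4.827)
cell (2,5): code 1100 → (2.903,6.000)–(2.889,5.000)
cell (2,6): code 1000 → (3.000,6.148)–(2.903,6.000)
cell (3,4): code 0110 → (3.000,4.827)–(4.000,4.006)
cell (3,6): code 1001 → (4.000,6.953)–(3.000,6.148)
cell (4,4): code 0110 → (4.000,4.006)–(5.000,4.145)
cell (4,6): code 1001 → (5.000,6.817)–(4.000,6.953)
cell (5,4): code 0010 → (5.000,4.145)–(5.749,5.000)
cell (5,5): code 0011 → (5.749,5.000)–(5.736,6.000)
cell (5,6): code 0001 → (5.736,6.000)–(5.000,6.817)
total: 10 segments, chained into 1 closed loop(s), length Σ = 9.214207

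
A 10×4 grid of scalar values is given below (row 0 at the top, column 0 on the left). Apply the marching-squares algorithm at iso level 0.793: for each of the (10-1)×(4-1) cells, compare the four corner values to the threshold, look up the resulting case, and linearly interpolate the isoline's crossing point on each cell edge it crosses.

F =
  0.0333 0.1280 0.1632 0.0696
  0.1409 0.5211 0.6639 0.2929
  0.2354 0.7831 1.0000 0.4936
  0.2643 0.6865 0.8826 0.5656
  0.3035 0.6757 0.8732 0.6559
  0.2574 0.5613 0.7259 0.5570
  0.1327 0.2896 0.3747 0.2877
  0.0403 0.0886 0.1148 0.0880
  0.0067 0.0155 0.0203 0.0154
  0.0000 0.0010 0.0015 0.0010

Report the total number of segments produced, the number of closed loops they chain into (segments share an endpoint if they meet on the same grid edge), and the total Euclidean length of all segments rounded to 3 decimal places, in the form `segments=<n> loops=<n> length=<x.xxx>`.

cell (1,1): code 0100 → (1.384,2.000)–(2.000,1.046)
cell (1,2): code 1000 → (2.000,2.409)–(1.384,2.000)
cell (2,1): code 0110 → (2.000,1.046)–(3.000,1.543)
cell (2,2): code 1001 → (3.000,2.283)–(2.000,2.409)
cell (3,1): code 0110 → (3.000,1.543)–(4.000,1.594)
cell (3,2): code 1001 → (4.000,2.369)–(3.000,2.283)
cell (4,1): code 0010 → (4.000,1.594)–(4.544,2.000)
cell (4,2): code 0001 → (4.544,2.000)–(4.000,2.369)
total: 8 segments, chained into 1 closed loop(s), length Σ = 7.341854

segments=8 loops=1 length=7.342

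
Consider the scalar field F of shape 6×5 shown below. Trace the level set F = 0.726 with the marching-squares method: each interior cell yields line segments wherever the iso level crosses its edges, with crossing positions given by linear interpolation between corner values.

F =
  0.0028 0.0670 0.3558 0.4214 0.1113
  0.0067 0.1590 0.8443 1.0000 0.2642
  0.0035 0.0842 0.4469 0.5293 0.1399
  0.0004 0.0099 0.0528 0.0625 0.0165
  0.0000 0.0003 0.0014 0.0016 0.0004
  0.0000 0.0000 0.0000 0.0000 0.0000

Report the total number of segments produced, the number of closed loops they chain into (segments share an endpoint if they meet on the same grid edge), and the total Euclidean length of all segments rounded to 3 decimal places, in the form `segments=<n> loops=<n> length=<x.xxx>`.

segments=6 loops=1 length=4.001

cell (0,1): code 0100 → (0.758,2.000)–(1.000,1.827)
cell (0,2): code 1100 → (0.526,3.000)–(0.758,2.000)
cell (0,3): code 1000 → (1.000,3.372)–(0.526,3.000)
cell (1,1): code 0010 → (1.000,1.827)–(1.298,2.000)
cell (1,2): code 0011 → (1.298,2.000)–(1.582,3.000)
cell (1,3): code 0001 → (1.582,3.000)–(1.000,3.372)
total: 6 segments, chained into 1 closed loop(s), length Σ = 4.001062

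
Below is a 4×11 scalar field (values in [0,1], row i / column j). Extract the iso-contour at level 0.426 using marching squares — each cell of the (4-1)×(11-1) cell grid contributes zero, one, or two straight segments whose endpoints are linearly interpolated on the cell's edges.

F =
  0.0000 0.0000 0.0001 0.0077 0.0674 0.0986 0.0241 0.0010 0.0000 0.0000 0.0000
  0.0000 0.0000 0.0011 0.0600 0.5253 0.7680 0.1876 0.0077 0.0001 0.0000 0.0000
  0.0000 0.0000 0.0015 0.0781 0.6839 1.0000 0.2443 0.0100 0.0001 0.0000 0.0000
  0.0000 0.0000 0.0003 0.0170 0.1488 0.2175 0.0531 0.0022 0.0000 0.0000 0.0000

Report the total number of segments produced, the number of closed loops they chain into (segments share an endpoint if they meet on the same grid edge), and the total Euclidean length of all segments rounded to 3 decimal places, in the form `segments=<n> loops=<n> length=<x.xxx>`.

segments=8 loops=1 length=6.893

cell (0,3): code 0100 → (0.783,4.000)–(1.000,3.787)
cell (0,4): code 1100 → (0.489,5.000)–(0.783,4.000)
cell (0,5): code 1000 → (1.000,5.589)–(0.489,5.000)
cell (1,3): code 0110 → (1.000,3.787)–(2.000,3.574)
cell (1,5): code 1001 → (2.000,5.760)–(1.000,5.589)
cell (2,3): code 0010 → (2.000,3.574)–(2.482,4.000)
cell (2,4): code 0011 → (2.482,4.000)–(2.734,5.000)
cell (2,5): code 0001 → (2.734,5.000)–(2.000,5.760)
total: 8 segments, chained into 1 closed loop(s), length Σ = 6.893345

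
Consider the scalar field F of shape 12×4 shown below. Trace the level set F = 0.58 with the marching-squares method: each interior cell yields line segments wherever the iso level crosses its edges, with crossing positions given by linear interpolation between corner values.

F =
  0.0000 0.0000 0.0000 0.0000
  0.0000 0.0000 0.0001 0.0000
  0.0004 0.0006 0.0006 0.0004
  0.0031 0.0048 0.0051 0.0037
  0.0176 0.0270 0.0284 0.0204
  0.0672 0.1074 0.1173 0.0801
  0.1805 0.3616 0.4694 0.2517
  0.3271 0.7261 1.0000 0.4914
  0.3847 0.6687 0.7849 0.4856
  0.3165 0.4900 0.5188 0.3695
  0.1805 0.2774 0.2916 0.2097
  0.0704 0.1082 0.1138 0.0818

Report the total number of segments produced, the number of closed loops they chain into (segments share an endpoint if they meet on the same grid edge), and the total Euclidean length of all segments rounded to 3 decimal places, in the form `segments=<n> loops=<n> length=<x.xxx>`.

cell (6,0): code 0100 → (6.599,1.000)–(7.000,0.634)
cell (6,1): code 1100 → (6.208,2.000)–(6.599,1.000)
cell (6,2): code 1000 → (7.000,2.826)–(6.208,2.000)
cell (7,0): code 0110 → (7.000,0.634)–(8.000,0.688)
cell (7,2): code 1001 → (8.000,2.685)–(7.000,2.826)
cell (8,0): code 0010 → (8.000,0.688)–(8.496,1.000)
cell (8,1): code 0011 → (8.496,1.000)–(8.770,2.000)
cell (8,2): code 0001 → (8.770,2.000)–(8.000,2.685)
total: 8 segments, chained into 1 closed loop(s), length Σ = 7.425337

segments=8 loops=1 length=7.425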